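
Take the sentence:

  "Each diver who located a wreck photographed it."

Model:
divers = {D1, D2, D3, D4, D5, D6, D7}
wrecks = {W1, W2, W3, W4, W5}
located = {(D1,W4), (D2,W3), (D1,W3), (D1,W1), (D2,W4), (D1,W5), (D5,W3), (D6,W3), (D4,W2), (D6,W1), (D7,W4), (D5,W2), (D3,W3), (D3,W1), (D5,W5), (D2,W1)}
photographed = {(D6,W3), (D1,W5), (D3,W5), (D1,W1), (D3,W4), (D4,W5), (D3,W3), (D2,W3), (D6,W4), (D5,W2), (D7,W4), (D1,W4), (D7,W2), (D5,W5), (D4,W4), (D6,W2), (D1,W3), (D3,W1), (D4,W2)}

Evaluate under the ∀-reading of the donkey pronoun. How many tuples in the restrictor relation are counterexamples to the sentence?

4

"it" takes "a wreck" as antecedent — a donkey pronoun bound across the clause boundary.
Strong reading: for every (d,w) with located(d,w), photographed(d,w).
Restrictor pairs: (D1,W1) ✓  (D1,W3) ✓  (D1,W4) ✓  (D1,W5) ✓  (D2,W1) ✗  (D2,W3) ✓  (D2,W4) ✗  (D3,W1) ✓  (D3,W3) ✓  (D4,W2) ✓  (D5,W2) ✓  (D5,W3) ✗  (D5,W5) ✓  (D6,W1) ✗  (D6,W3) ✓  (D7,W4) ✓
Counterexamples (restrictor pairs failing the scope): 4.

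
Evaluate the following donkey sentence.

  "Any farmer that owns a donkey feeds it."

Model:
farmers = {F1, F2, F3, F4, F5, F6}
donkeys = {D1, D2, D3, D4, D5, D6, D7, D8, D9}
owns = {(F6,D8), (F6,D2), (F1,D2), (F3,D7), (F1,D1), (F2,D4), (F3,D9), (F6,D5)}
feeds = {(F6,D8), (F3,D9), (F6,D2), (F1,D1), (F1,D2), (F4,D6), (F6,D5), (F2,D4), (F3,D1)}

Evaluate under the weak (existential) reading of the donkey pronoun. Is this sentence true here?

True

"it" takes "a donkey" as antecedent — a donkey pronoun bound across the clause boundary.
Weak reading: every farmer f with some owns-donkey has at least one owns-donkey d such that feeds(f,d).
Per farmer: F1:✓  F2:✓  F3:✓  F6:✓
Every farmer in the restrictor has a witness.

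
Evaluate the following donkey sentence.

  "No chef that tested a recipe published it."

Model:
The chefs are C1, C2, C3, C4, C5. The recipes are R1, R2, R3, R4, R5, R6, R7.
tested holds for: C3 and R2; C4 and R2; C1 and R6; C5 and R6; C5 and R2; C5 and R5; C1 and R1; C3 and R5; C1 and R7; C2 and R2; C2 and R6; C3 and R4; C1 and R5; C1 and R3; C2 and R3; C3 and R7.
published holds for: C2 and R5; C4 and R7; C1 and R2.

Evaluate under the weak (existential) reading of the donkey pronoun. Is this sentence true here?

True

"it" takes "a recipe" as antecedent — a donkey pronoun bound across the clause boundary.
Truth condition: for no (c,r) with tested(c,r) does published(c,r) hold.
Restrictor pairs — does the scope hold? (C1,R1):fails  (C1,R3):fails  (C1,R5):fails  (C1,R6):fails  (C1,R7):fails  (C2,R2):fails  (C2,R3):fails  (C2,R6):fails  (C3,R2):fails  (C3,R4):fails  (C3,R5):fails  (C3,R7):fails  (C4,R2):fails  (C5,R2):fails  (C5,R5):fails  (C5,R6):fails
Scope holds for no restrictor pair, so the sentence is true.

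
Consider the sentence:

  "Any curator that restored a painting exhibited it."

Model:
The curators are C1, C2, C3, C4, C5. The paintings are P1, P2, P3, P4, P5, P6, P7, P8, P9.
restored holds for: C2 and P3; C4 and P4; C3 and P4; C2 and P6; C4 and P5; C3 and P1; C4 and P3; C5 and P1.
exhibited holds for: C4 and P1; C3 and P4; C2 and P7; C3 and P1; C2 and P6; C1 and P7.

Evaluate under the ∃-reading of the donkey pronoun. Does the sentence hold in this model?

"it" takes "a painting" as antecedent — a donkey pronoun bound across the clause boundary.
Weak reading: every curator c with some restored-painting has at least one restored-painting p such that exhibited(c,p).
Per curator: C2:✓  C3:✓  C4:✗  C5:✗
C4 has no witness among its restored-paintings.

False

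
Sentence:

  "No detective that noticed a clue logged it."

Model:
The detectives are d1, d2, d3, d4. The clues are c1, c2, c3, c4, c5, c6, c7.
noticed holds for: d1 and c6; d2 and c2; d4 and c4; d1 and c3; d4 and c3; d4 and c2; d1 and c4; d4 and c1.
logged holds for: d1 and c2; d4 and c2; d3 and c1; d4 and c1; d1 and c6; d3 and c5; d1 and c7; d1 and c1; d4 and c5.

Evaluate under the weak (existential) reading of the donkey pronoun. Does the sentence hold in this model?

False

"it" takes "a clue" as antecedent — a donkey pronoun bound across the clause boundary.
Truth condition: for no (d,c) with noticed(d,c) does logged(d,c) hold.
Restrictor pairs — does the scope hold? (d1,c3):fails  (d1,c4):fails  (d1,c6):holds  (d2,c2):fails  (d4,c1):holds  (d4,c2):holds  (d4,c3):fails  (d4,c4):fails
Scope holds for 3 pair(s), so the sentence is false.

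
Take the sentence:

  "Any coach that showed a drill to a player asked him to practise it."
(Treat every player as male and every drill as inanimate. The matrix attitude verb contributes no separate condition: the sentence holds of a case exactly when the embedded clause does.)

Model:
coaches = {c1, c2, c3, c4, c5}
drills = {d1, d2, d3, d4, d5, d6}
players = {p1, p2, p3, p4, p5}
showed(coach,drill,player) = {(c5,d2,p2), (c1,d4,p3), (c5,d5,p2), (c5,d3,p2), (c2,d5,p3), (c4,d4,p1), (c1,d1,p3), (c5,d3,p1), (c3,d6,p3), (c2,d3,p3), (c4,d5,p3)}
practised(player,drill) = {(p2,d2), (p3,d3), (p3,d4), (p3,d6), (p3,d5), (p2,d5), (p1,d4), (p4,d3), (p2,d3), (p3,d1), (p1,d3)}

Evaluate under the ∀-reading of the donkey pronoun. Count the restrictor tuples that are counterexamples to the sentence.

"him" takes "a player" as antecedent and "it" takes "a drill"; both are donkey pronouns co-varying with the restrictor.
Strong reading: for every (c,d,p) with showed(c,d,p), practised(p,d).
Restrictor triples: (c1,d1,p3)→practised(p3,d1) ✓  (c1,d4,p3)→practised(p3,d4) ✓  (c2,d3,p3)→practised(p3,d3) ✓  (c2,d5,p3)→practised(p3,d5) ✓  (c3,d6,p3)→practised(p3,d6) ✓  (c4,d4,p1)→practised(p1,d4) ✓  (c4,d5,p3)→practised(p3,d5) ✓  (c5,d2,p2)→practised(p2,d2) ✓  (c5,d3,p1)→practised(p1,d3) ✓  (c5,d3,p2)→practised(p2,d3) ✓  (c5,d5,p2)→practised(p2,d5) ✓
Counterexamples (restrictor triples failing the scope): 0.

0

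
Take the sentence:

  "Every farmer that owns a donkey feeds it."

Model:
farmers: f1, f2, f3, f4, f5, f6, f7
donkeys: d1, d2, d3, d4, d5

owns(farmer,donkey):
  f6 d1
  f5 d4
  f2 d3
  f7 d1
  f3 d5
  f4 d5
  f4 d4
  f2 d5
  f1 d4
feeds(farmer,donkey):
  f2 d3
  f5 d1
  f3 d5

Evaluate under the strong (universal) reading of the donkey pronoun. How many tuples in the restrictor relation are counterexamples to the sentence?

"it" takes "a donkey" as antecedent — a donkey pronoun bound across the clause boundary.
Strong reading: for every (f,d) with owns(f,d), feeds(f,d).
Restrictor pairs: (f1,d4) ✗  (f2,d3) ✓  (f2,d5) ✗  (f3,d5) ✓  (f4,d4) ✗  (f4,d5) ✗  (f5,d4) ✗  (f6,d1) ✗  (f7,d1) ✗
Counterexamples (restrictor pairs failing the scope): 7.

7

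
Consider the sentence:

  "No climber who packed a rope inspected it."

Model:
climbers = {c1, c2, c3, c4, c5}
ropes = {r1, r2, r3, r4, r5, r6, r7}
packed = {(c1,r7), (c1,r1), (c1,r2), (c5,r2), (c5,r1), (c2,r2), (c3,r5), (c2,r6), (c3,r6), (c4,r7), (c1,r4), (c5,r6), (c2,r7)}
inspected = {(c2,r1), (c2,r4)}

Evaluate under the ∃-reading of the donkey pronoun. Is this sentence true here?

"it" takes "a rope" as antecedent — a donkey pronoun bound across the clause boundary.
Truth condition: for no (c,r) with packed(c,r) does inspected(c,r) hold.
Restrictor pairs — does the scope hold? (c1,r1):fails  (c1,r2):fails  (c1,r4):fails  (c1,r7):fails  (c2,r2):fails  (c2,r6):fails  (c2,r7):fails  (c3,r5):fails  (c3,r6):fails  (c4,r7):fails  (c5,r1):fails  (c5,r2):fails  (c5,r6):fails
Scope holds for no restrictor pair, so the sentence is true.

True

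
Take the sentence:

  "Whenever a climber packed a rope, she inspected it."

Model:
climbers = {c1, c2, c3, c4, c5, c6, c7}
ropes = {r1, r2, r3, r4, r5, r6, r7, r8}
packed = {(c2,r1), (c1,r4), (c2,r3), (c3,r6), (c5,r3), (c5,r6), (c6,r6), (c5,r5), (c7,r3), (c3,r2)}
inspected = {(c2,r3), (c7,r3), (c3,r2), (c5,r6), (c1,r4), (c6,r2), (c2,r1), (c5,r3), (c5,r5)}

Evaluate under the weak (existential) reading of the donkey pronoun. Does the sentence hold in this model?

False

"it" takes "a rope" as antecedent — a donkey pronoun bound across the clause boundary.
Weak reading: every climber c with some packed-rope has at least one packed-rope r such that inspected(c,r).
Per climber: c1:✓  c2:✓  c3:✓  c5:✓  c6:✗  c7:✓
c6 has no witness among its packed-ropes.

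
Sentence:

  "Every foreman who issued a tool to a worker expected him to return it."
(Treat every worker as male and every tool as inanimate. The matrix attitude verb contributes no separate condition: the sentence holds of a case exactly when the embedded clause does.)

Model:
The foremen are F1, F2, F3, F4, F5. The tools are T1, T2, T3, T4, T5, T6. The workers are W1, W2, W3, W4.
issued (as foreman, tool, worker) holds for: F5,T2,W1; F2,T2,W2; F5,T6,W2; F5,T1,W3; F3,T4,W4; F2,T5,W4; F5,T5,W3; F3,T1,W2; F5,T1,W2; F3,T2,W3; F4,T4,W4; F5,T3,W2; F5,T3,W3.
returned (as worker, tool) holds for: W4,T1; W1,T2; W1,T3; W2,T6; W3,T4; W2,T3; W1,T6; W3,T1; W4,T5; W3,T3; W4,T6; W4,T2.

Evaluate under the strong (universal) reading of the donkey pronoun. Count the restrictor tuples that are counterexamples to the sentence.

7

"him" takes "a worker" as antecedent and "it" takes "a tool"; both are donkey pronouns co-varying with the restrictor.
Strong reading: for every (f,t,w) with issued(f,t,w), returned(w,t).
Restrictor triples: (F2,T2,W2)→returned(W2,T2) ✗  (F2,T5,W4)→returned(W4,T5) ✓  (F3,T1,W2)→returned(W2,T1) ✗  (F3,T2,W3)→returned(W3,T2) ✗  (F3,T4,W4)→returned(W4,T4) ✗  (F4,T4,W4)→returned(W4,T4) ✗  (F5,T1,W2)→returned(W2,T1) ✗  (F5,T1,W3)→returned(W3,T1) ✓  (F5,T2,W1)→returned(W1,T2) ✓  (F5,T3,W2)→returned(W2,T3) ✓  (F5,T3,W3)→returned(W3,T3) ✓  (F5,T5,W3)→returned(W3,T5) ✗  (F5,T6,W2)→returned(W2,T6) ✓
Counterexamples (restrictor triples failing the scope): 7.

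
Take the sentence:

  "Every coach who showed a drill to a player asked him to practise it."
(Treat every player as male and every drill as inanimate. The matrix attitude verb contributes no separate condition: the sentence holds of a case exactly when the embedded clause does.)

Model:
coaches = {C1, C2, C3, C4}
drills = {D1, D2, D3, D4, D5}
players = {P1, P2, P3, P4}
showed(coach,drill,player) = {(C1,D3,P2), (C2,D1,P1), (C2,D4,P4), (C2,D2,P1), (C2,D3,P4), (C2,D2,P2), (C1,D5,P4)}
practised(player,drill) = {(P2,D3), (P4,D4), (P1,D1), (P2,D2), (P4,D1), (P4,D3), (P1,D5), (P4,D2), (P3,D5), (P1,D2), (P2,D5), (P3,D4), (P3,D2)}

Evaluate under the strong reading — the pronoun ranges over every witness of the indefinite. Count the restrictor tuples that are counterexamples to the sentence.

1

"him" takes "a player" as antecedent and "it" takes "a drill"; both are donkey pronouns co-varying with the restrictor.
Strong reading: for every (c,d,p) with showed(c,d,p), practised(p,d).
Restrictor triples: (C1,D3,P2)→practised(P2,D3) ✓  (C1,D5,P4)→practised(P4,D5) ✗  (C2,D1,P1)→practised(P1,D1) ✓  (C2,D2,P1)→practised(P1,D2) ✓  (C2,D2,P2)→practised(P2,D2) ✓  (C2,D3,P4)→practised(P4,D3) ✓  (C2,D4,P4)→practised(P4,D4) ✓
Counterexamples (restrictor triples failing the scope): 1.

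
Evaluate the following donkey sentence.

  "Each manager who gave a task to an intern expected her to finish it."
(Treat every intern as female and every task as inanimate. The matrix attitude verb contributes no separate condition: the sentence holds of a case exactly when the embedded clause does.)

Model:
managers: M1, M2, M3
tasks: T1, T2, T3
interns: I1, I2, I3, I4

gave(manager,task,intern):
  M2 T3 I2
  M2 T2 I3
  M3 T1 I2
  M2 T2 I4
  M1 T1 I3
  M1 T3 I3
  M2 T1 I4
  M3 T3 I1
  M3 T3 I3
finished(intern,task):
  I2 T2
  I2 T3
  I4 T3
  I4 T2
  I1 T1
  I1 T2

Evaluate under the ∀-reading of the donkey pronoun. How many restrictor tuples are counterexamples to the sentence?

7

"her" takes "an intern" as antecedent and "it" takes "a task"; both are donkey pronouns co-varying with the restrictor.
Strong reading: for every (m,t,i) with gave(m,t,i), finished(i,t).
Restrictor triples: (M1,T1,I3)→finished(I3,T1) ✗  (M1,T3,I3)→finished(I3,T3) ✗  (M2,T1,I4)→finished(I4,T1) ✗  (M2,T2,I3)→finished(I3,T2) ✗  (M2,T2,I4)→finished(I4,T2) ✓  (M2,T3,I2)→finished(I2,T3) ✓  (M3,T1,I2)→finished(I2,T1) ✗  (M3,T3,I1)→finished(I1,T3) ✗  (M3,T3,I3)→finished(I3,T3) ✗
Counterexamples (restrictor triples failing the scope): 7.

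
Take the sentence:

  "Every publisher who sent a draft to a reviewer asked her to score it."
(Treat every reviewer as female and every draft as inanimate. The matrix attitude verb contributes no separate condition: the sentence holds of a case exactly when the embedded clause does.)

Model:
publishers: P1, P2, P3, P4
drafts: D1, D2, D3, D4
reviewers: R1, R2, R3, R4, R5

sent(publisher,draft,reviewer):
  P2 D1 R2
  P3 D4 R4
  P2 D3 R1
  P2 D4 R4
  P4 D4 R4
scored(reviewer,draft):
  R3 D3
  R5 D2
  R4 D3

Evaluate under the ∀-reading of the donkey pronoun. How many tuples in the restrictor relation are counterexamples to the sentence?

"her" takes "a reviewer" as antecedent and "it" takes "a draft"; both are donkey pronouns co-varying with the restrictor.
Strong reading: for every (p,d,r) with sent(p,d,r), scored(r,d).
Restrictor triples: (P2,D1,R2)→scored(R2,D1) ✗  (P2,D3,R1)→scored(R1,D3) ✗  (P2,D4,R4)→scored(R4,D4) ✗  (P3,D4,R4)→scored(R4,D4) ✗  (P4,D4,R4)→scored(R4,D4) ✗
Counterexamples (restrictor triples failing the scope): 5.

5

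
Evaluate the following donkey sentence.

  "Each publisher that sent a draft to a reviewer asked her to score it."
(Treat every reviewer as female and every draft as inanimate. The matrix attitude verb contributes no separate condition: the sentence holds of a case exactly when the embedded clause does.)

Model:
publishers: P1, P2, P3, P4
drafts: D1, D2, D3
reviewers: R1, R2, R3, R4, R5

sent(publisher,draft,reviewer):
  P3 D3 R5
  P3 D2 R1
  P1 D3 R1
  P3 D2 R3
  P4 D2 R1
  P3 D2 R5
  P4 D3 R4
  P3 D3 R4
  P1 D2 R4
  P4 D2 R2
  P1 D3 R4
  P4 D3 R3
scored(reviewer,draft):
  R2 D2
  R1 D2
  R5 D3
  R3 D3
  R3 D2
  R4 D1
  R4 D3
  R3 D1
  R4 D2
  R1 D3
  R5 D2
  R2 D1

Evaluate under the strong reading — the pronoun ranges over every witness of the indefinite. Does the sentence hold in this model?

True

"her" takes "a reviewer" as antecedent and "it" takes "a draft"; both are donkey pronouns co-varying with the restrictor.
Strong reading: for every (p,d,r) with sent(p,d,r), scored(r,d).
Restrictor triples: (P1,D2,R4)→scored(R4,D2) ✓  (P1,D3,R1)→scored(R1,D3) ✓  (P1,D3,R4)→scored(R4,D3) ✓  (P3,D2,R1)→scored(R1,D2) ✓  (P3,D2,R3)→scored(R3,D2) ✓  (P3,D2,R5)→scored(R5,D2) ✓  (P3,D3,R4)→scored(R4,D3) ✓  (P3,D3,R5)→scored(R5,D3) ✓  (P4,D2,R1)→scored(R1,D2) ✓  (P4,D2,R2)→scored(R2,D2) ✓  (P4,D3,R3)→scored(R3,D3) ✓  (P4,D3,R4)→scored(R4,D3) ✓
Every restrictor triple satisfies the scope.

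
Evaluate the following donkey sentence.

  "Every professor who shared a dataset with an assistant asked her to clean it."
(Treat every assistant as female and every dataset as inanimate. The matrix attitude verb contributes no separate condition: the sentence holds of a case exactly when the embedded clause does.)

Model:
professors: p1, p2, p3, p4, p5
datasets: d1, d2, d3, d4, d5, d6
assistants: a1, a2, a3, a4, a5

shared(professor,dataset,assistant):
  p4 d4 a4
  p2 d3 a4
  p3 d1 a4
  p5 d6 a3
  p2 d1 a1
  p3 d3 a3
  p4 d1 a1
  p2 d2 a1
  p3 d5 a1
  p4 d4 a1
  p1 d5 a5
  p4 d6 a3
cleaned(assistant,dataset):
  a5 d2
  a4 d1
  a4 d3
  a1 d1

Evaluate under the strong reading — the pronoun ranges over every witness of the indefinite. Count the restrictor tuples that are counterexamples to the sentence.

8

"her" takes "an assistant" as antecedent and "it" takes "a dataset"; both are donkey pronouns co-varying with the restrictor.
Strong reading: for every (p,d,a) with shared(p,d,a), cleaned(a,d).
Restrictor triples: (p1,d5,a5)→cleaned(a5,d5) ✗  (p2,d1,a1)→cleaned(a1,d1) ✓  (p2,d2,a1)→cleaned(a1,d2) ✗  (p2,d3,a4)→cleaned(a4,d3) ✓  (p3,d1,a4)→cleaned(a4,d1) ✓  (p3,d3,a3)→cleaned(a3,d3) ✗  (p3,d5,a1)→cleaned(a1,d5) ✗  (p4,d1,a1)→cleaned(a1,d1) ✓  (p4,d4,a1)→cleaned(a1,d4) ✗  (p4,d4,a4)→cleaned(a4,d4) ✗  (p4,d6,a3)→cleaned(a3,d6) ✗  (p5,d6,a3)→cleaned(a3,d6) ✗
Counterexamples (restrictor triples failing the scope): 8.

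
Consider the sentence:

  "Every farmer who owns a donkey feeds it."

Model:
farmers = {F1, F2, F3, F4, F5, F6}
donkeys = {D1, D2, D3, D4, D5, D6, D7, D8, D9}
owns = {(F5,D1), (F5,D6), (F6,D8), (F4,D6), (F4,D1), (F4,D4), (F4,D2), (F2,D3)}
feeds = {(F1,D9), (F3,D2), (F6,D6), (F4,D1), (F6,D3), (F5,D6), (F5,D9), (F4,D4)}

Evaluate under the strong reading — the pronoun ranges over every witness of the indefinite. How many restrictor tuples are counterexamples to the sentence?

"it" takes "a donkey" as antecedent — a donkey pronoun bound across the clause boundary.
Strong reading: for every (f,d) with owns(f,d), feeds(f,d).
Restrictor pairs: (F2,D3) ✗  (F4,D1) ✓  (F4,D2) ✗  (F4,D4) ✓  (F4,D6) ✗  (F5,D1) ✗  (F5,D6) ✓  (F6,D8) ✗
Counterexamples (restrictor pairs failing the scope): 5.

5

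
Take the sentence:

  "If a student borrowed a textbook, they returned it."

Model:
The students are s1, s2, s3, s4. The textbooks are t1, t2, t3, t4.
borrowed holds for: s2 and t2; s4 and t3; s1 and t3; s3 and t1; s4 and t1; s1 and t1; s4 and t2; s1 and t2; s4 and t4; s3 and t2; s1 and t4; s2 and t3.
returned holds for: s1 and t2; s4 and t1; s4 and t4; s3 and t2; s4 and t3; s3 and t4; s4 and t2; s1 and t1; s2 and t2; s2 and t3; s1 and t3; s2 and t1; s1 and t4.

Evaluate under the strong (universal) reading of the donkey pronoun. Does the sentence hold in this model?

"it" takes "a textbook" as antecedent — a donkey pronoun bound across the clause boundary.
Strong reading: for every (s,t) with borrowed(s,t), returned(s,t).
Restrictor pairs: (s1,t1) ✓  (s1,t2) ✓  (s1,t3) ✓  (s1,t4) ✓  (s2,t2) ✓  (s2,t3) ✓  (s3,t1) ✗  (s3,t2) ✓  (s4,t1) ✓  (s4,t2) ✓  (s4,t3) ✓  (s4,t4) ✓
Counterexample: (s3,t1) is in borrowed but fails the scope.

False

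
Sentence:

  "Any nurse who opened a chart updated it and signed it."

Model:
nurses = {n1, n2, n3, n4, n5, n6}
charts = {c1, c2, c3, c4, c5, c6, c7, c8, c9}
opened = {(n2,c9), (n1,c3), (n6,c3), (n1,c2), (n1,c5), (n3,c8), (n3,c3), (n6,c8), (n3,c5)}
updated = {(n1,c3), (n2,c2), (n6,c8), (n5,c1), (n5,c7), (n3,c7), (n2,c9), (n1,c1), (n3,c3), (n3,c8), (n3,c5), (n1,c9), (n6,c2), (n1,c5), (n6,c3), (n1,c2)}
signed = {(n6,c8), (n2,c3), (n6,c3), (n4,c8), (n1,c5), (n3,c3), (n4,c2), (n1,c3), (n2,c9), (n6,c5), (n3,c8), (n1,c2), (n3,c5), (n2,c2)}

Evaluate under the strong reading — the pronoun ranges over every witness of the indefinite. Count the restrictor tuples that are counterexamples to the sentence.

0

"it" takes "a chart" as antecedent — a donkey pronoun bound across the clause boundary.
Strong reading: for every (n,c) with opened(n,c), updated(n,c) ∧ signed(n,c).
Restrictor pairs: (n1,c2) ✓  (n1,c3) ✓  (n1,c5) ✓  (n2,c9) ✓  (n3,c3) ✓  (n3,c5) ✓  (n3,c8) ✓  (n6,c3) ✓  (n6,c8) ✓
Counterexamples (restrictor pairs failing the scope): 0.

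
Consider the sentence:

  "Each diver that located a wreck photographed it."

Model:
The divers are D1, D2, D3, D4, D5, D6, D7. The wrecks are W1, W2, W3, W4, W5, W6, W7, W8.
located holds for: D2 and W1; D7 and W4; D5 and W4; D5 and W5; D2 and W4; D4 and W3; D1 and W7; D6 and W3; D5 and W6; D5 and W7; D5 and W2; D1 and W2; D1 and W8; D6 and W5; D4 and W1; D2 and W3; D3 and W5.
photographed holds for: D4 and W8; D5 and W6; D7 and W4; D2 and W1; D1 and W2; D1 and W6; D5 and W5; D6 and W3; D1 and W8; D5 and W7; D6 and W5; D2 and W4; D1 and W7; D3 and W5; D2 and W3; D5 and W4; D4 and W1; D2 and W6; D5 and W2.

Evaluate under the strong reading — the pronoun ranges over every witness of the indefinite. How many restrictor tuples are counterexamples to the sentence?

"it" takes "a wreck" as antecedent — a donkey pronoun bound across the clause boundary.
Strong reading: for every (d,w) with located(d,w), photographed(d,w).
Restrictor pairs: (D1,W2) ✓  (D1,W7) ✓  (D1,W8) ✓  (D2,W1) ✓  (D2,W3) ✓  (D2,W4) ✓  (D3,W5) ✓  (D4,W1) ✓  (D4,W3) ✗  (D5,W2) ✓  (D5,W4) ✓  (D5,W5) ✓  (D5,W6) ✓  (D5,W7) ✓  (D6,W3) ✓  (D6,W5) ✓  (D7,W4) ✓
Counterexamples (restrictor pairs failing the scope): 1.

1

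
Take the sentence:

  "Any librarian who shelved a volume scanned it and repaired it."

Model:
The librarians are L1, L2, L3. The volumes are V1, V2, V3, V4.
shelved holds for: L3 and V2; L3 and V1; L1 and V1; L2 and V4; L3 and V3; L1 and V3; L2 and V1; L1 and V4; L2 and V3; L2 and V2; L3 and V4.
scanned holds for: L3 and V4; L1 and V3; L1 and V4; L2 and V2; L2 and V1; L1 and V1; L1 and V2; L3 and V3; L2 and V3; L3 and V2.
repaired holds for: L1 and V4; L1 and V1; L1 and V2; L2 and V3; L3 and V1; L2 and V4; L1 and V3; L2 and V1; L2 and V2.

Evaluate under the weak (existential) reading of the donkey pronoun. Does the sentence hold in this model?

"it" takes "a volume" as antecedent — a donkey pronoun bound across the clause boundary.
Weak reading: every librarian l with some shelved-volume has at least one shelved-volume v such that scanned(l,v) ∧ repaired(l,v).
Per librarian: L1:✓  L2:✓  L3:✗
L3 has no witness among its shelved-volumes.

False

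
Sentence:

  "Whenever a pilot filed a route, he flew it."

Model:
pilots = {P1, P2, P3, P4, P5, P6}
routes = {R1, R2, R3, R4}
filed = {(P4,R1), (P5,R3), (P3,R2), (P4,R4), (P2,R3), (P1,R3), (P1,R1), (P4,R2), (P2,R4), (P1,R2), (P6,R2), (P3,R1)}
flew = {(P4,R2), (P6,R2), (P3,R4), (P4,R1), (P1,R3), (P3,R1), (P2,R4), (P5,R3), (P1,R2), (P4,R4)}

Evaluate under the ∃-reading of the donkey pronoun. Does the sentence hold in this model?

True

"it" takes "a route" as antecedent — a donkey pronoun bound across the clause boundary.
Weak reading: every pilot p with some filed-route has at least one filed-route r such that flew(p,r).
Per pilot: P1:✓  P2:✓  P3:✓  P4:✓  P5:✓  P6:✓
Every pilot in the restrictor has a witness.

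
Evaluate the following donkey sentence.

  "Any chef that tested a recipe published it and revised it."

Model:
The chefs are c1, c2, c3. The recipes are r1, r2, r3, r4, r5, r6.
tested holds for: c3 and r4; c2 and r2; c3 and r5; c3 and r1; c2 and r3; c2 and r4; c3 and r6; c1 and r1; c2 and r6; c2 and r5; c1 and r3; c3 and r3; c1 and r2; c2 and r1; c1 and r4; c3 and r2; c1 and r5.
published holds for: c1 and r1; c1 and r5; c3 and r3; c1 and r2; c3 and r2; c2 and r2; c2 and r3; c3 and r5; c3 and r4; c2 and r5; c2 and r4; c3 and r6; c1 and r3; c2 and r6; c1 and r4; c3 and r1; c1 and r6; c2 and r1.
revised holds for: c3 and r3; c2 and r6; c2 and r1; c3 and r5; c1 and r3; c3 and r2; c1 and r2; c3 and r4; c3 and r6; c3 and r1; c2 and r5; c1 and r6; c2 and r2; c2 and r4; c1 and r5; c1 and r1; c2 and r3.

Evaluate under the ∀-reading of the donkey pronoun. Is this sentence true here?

"it" takes "a recipe" as antecedent — a donkey pronoun bound across the clause boundary.
Strong reading: for every (c,r) with tested(c,r), published(c,r) ∧ revised(c,r).
Restrictor pairs: (c1,r1) ✓  (c1,r2) ✓  (c1,r3) ✓  (c1,r4) ✗  (c1,r5) ✓  (c2,r1) ✓  (c2,r2) ✓  (c2,r3) ✓  (c2,r4) ✓  (c2,r5) ✓  (c2,r6) ✓  (c3,r1) ✓  (c3,r2) ✓  (c3,r3) ✓  (c3,r4) ✓  (c3,r5) ✓  (c3,r6) ✓
Counterexample: (c1,r4) is in tested but fails the scope.

False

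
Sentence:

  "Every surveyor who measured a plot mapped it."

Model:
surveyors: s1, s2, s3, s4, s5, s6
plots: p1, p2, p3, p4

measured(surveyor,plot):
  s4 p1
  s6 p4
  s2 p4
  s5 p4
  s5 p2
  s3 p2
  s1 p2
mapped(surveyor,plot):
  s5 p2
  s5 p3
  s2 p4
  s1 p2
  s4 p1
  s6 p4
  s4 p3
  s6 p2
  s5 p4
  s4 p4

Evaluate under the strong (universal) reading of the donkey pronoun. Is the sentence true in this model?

"it" takes "a plot" as antecedent — a donkey pronoun bound across the clause boundary.
Strong reading: for every (s,p) with measured(s,p), mapped(s,p).
Restrictor pairs: (s1,p2) ✓  (s2,p4) ✓  (s3,p2) ✗  (s4,p1) ✓  (s5,p2) ✓  (s5,p4) ✓  (s6,p4) ✓
Counterexample: (s3,p2) is in measured but fails the scope.

False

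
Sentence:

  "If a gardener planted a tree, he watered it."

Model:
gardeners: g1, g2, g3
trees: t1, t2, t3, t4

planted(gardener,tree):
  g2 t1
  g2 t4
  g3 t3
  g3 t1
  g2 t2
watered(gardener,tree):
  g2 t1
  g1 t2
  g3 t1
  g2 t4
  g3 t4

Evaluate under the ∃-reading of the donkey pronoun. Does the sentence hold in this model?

"it" takes "a tree" as antecedent — a donkey pronoun bound across the clause boundary.
Weak reading: every gardener g with some planted-tree has at least one planted-tree t such that watered(g,t).
Per gardener: g2:✓  g3:✓
Every gardener in the restrictor has a witness.

True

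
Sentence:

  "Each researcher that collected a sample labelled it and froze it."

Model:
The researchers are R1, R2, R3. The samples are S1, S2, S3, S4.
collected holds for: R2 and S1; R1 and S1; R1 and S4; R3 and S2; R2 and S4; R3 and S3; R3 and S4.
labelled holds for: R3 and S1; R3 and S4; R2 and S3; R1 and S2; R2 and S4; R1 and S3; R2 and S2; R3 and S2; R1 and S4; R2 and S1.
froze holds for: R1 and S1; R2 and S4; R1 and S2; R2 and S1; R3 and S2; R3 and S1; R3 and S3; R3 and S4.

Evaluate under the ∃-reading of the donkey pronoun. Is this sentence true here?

False

"it" takes "a sample" as antecedent — a donkey pronoun bound across the clause boundary.
Weak reading: every researcher r with some collected-sample has at least one collected-sample s such that labelled(r,s) ∧ froze(r,s).
Per researcher: R1:✗  R2:✓  R3:✓
R1 has no witness among its collected-samples.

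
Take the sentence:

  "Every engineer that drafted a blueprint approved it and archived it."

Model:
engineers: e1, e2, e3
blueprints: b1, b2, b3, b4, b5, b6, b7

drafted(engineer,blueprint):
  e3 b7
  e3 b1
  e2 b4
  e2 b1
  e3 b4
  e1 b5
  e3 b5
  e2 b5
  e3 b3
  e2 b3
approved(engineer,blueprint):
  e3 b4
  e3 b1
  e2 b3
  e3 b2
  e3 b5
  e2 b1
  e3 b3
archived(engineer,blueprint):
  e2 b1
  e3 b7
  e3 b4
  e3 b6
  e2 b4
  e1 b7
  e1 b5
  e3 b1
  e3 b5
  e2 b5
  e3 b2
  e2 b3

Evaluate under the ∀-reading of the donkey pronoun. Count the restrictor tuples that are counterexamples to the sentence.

"it" takes "a blueprint" as antecedent — a donkey pronoun bound across the clause boundary.
Strong reading: for every (e,b) with drafted(e,b), approved(e,b) ∧ archived(e,b).
Restrictor pairs: (e1,b5) ✗  (e2,b1) ✓  (e2,b3) ✓  (e2,b4) ✗  (e2,b5) ✗  (e3,b1) ✓  (e3,b3) ✗  (e3,b4) ✓  (e3,b5) ✓  (e3,b7) ✗
Counterexamples (restrictor pairs failing the scope): 5.

5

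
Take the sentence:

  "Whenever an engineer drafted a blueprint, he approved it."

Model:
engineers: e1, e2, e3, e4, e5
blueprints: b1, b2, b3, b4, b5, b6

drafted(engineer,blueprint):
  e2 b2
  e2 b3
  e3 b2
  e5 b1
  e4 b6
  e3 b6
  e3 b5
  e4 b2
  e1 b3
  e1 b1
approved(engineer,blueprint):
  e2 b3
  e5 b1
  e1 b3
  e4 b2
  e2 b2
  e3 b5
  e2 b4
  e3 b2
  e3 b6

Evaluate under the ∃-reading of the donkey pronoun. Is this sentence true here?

True

"it" takes "a blueprint" as antecedent — a donkey pronoun bound across the clause boundary.
Weak reading: every engineer e with some drafted-blueprint has at least one drafted-blueprint b such that approved(e,b).
Per engineer: e1:✓  e2:✓  e3:✓  e4:✓  e5:✓
Every engineer in the restrictor has a witness.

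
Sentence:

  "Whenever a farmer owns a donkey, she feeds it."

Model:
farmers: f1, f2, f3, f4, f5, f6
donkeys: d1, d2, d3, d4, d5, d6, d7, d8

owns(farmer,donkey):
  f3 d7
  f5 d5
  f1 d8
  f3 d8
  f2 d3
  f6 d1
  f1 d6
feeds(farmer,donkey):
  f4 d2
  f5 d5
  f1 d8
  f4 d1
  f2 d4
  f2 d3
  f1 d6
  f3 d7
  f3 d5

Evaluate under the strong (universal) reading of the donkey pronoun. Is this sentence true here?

"it" takes "a donkey" as antecedent — a donkey pronoun bound across the clause boundary.
Strong reading: for every (f,d) with owns(f,d), feeds(f,d).
Restrictor pairs: (f1,d6) ✓  (f1,d8) ✓  (f2,d3) ✓  (f3,d7) ✓  (f3,d8) ✗  (f5,d5) ✓  (f6,d1) ✗
Counterexample: (f3,d8) is in owns but fails the scope.

False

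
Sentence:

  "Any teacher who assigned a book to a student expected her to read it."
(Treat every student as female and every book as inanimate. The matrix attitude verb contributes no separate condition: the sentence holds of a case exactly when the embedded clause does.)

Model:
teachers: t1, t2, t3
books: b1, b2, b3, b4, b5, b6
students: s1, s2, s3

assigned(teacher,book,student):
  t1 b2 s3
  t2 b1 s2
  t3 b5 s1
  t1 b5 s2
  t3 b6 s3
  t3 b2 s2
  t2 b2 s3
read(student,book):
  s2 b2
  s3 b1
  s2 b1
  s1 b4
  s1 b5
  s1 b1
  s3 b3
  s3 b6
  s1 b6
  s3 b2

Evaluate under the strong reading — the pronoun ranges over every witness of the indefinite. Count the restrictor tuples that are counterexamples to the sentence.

1

"her" takes "a student" as antecedent and "it" takes "a book"; both are donkey pronouns co-varying with the restrictor.
Strong reading: for every (t,b,s) with assigned(t,b,s), read(s,b).
Restrictor triples: (t1,b2,s3)→read(s3,b2) ✓  (t1,b5,s2)→read(s2,b5) ✗  (t2,b1,s2)→read(s2,b1) ✓  (t2,b2,s3)→read(s3,b2) ✓  (t3,b2,s2)→read(s2,b2) ✓  (t3,b5,s1)→read(s1,b5) ✓  (t3,b6,s3)→read(s3,b6) ✓
Counterexamples (restrictor triples failing the scope): 1.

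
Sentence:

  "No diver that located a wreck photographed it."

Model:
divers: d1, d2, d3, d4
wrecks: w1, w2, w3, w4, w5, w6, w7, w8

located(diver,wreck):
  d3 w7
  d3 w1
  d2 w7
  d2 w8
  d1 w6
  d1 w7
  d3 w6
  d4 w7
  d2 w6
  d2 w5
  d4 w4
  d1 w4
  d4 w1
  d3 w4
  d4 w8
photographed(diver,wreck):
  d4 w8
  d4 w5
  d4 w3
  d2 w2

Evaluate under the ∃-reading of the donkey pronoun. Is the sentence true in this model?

"it" takes "a wreck" as antecedent — a donkey pronoun bound across the clause boundary.
Truth condition: for no (d,w) with located(d,w) does photographed(d,w) hold.
Restrictor pairs — does the scope hold? (d1,w4):fails  (d1,w6):fails  (d1,w7):fails  (d2,w5):fails  (d2,w6):fails  (d2,w7):fails  (d2,w8):fails  (d3,w1):fails  (d3,w4):fails  (d3,w6):fails  (d3,w7):fails  (d4,w1):fails  (d4,w4):fails  (d4,w7):fails  (d4,w8):holds
Scope holds for 1 pair(s), so the sentence is false.

False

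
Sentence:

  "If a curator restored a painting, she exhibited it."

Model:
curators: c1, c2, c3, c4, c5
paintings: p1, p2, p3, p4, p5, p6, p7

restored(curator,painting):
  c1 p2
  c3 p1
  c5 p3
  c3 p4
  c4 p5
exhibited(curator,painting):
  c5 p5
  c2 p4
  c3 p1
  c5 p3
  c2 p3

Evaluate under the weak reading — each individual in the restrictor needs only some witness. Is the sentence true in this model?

False

"it" takes "a painting" as antecedent — a donkey pronoun bound across the clause boundary.
Weak reading: every curator c with some restored-painting has at least one restored-painting p such that exhibited(c,p).
Per curator: c1:✗  c3:✓  c4:✗  c5:✓
c1 has no witness among its restored-paintings.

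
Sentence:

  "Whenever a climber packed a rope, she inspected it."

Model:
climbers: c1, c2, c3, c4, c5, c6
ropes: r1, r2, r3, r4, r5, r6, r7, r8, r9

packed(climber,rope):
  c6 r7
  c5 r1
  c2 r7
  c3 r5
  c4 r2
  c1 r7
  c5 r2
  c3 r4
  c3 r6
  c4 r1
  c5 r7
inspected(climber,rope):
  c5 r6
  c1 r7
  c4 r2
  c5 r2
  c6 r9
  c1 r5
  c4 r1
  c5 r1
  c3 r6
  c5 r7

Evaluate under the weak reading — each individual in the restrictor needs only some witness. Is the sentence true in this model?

False

"it" takes "a rope" as antecedent — a donkey pronoun bound across the clause boundary.
Weak reading: every climber c with some packed-rope has at least one packed-rope r such that inspected(c,r).
Per climber: c1:✓  c2:✗  c3:✓  c4:✓  c5:✓  c6:✗
c2 has no witness among its packed-ropes.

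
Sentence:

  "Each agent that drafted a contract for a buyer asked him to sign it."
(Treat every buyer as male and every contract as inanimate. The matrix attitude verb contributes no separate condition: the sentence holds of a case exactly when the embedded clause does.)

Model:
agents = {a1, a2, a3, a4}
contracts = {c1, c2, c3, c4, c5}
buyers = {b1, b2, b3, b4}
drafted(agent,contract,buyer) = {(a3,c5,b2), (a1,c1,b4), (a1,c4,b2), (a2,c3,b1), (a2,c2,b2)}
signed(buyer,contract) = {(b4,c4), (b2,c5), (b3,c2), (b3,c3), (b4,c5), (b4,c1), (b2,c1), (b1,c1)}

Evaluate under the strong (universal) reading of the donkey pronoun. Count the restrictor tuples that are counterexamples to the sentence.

3

"him" takes "a buyer" as antecedent and "it" takes "a contract"; both are donkey pronouns co-varying with the restrictor.
Strong reading: for every (a,c,b) with drafted(a,c,b), signed(b,c).
Restrictor triples: (a1,c1,b4)→signed(b4,c1) ✓  (a1,c4,b2)→signed(b2,c4) ✗  (a2,c2,b2)→signed(b2,c2) ✗  (a2,c3,b1)→signed(b1,c3) ✗  (a3,c5,b2)→signed(b2,c5) ✓
Counterexamples (restrictor triples failing the scope): 3.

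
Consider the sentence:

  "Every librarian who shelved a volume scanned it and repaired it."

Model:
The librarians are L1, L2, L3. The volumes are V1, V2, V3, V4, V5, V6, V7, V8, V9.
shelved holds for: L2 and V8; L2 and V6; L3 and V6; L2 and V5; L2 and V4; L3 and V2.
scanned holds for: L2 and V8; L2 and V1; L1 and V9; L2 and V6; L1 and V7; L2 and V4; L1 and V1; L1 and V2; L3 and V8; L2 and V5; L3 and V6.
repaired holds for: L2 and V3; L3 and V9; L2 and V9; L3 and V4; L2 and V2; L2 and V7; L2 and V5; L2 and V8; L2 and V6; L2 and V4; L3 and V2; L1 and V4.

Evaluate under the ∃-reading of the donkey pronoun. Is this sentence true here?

False

"it" takes "a volume" as antecedent — a donkey pronoun bound across the clause boundary.
Weak reading: every librarian l with some shelved-volume has at least one shelved-volume v such that scanned(l,v) ∧ repaired(l,v).
Per librarian: L2:✓  L3:✗
L3 has no witness among its shelved-volumes.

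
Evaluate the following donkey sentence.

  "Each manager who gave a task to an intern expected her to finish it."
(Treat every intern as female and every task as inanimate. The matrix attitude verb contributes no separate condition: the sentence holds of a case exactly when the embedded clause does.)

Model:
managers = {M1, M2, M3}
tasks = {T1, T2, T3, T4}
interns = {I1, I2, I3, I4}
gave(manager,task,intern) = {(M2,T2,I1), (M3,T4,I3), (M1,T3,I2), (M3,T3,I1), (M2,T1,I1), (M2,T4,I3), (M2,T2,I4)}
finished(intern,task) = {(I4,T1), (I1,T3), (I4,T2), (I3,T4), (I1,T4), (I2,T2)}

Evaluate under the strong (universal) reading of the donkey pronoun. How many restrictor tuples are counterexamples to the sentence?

"her" takes "an intern" as antecedent and "it" takes "a task"; both are donkey pronouns co-varying with the restrictor.
Strong reading: for every (m,t,i) with gave(m,t,i), finished(i,t).
Restrictor triples: (M1,T3,I2)→finished(I2,T3) ✗  (M2,T1,I1)→finished(I1,T1) ✗  (M2,T2,I1)→finished(I1,T2) ✗  (M2,T2,I4)→finished(I4,T2) ✓  (M2,T4,I3)→finished(I3,T4) ✓  (M3,T3,I1)→finished(I1,T3) ✓  (M3,T4,I3)→finished(I3,T4) ✓
Counterexamples (restrictor triples failing the scope): 3.

3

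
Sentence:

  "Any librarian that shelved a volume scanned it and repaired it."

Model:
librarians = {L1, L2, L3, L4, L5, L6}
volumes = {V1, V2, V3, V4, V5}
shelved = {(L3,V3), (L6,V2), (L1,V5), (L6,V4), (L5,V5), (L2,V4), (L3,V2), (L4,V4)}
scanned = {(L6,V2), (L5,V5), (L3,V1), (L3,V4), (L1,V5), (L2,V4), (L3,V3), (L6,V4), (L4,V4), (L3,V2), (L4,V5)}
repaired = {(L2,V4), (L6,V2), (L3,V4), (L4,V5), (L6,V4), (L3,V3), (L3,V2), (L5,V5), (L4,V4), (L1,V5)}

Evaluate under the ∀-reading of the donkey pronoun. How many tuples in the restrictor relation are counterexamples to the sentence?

0

"it" takes "a volume" as antecedent — a donkey pronoun bound across the clause boundary.
Strong reading: for every (l,v) with shelved(l,v), scanned(l,v) ∧ repaired(l,v).
Restrictor pairs: (L1,V5) ✓  (L2,V4) ✓  (L3,V2) ✓  (L3,V3) ✓  (L4,V4) ✓  (L5,V5) ✓  (L6,V2) ✓  (L6,V4) ✓
Counterexamples (restrictor pairs failing the scope): 0.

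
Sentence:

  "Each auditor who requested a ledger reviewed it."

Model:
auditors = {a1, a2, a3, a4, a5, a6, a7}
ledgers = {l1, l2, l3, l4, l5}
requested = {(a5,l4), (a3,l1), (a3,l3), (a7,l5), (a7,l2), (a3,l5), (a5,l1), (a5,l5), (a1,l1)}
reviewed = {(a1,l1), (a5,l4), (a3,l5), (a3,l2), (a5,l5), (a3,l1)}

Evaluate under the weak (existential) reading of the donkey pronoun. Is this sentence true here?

False

"it" takes "a ledger" as antecedent — a donkey pronoun bound across the clause boundary.
Weak reading: every auditor a with some requested-ledger has at least one requested-ledger l such that reviewed(a,l).
Per auditor: a1:✓  a3:✓  a5:✓  a7:✗
a7 has no witness among its requested-ledgers.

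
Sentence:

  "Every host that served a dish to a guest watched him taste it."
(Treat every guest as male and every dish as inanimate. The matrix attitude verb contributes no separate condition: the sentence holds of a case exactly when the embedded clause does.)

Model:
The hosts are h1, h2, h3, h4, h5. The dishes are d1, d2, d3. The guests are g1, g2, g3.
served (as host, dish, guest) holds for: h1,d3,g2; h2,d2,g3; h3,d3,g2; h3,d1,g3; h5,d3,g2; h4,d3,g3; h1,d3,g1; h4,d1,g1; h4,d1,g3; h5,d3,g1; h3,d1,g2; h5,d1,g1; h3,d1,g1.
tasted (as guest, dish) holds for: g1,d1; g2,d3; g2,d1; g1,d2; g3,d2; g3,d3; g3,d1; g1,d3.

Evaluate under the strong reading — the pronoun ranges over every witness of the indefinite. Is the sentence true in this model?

"him" takes "a guest" as antecedent and "it" takes "a dish"; both are donkey pronouns co-varying with the restrictor.
Strong reading: for every (h,d,g) with served(h,d,g), tasted(g,d).
Restrictor triples: (h1,d3,g1)→tasted(g1,d3) ✓  (h1,d3,g2)→tasted(g2,d3) ✓  (h2,d2,g3)→tasted(g3,d2) ✓  (h3,d1,g1)→tasted(g1,d1) ✓  (h3,d1,g2)→tasted(g2,d1) ✓  (h3,d1,g3)→tasted(g3,d1) ✓  (h3,d3,g2)→tasted(g2,d3) ✓  (h4,d1,g1)→tasted(g1,d1) ✓  (h4,d1,g3)→tasted(g3,d1) ✓  (h4,d3,g3)→tasted(g3,d3) ✓  (h5,d1,g1)→tasted(g1,d1) ✓  (h5,d3,g1)→tasted(g1,d3) ✓  (h5,d3,g2)→tasted(g2,d3) ✓
Every restrictor triple satisfies the scope.

True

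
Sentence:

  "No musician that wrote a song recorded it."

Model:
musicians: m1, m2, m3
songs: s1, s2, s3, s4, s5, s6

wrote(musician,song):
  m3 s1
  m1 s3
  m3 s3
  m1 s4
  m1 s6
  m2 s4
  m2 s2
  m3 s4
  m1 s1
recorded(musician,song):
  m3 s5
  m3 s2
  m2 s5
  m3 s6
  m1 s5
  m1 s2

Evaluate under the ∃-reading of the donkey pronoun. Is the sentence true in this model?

"it" takes "a song" as antecedent — a donkey pronoun bound across the clause boundary.
Truth condition: for no (m,s) with wrote(m,s) does recorded(m,s) hold.
Restrictor pairs — does the scope hold? (m1,s1):fails  (m1,s3):fails  (m1,s4):fails  (m1,s6):fails  (m2,s2):fails  (m2,s4):fails  (m3,s1):fails  (m3,s3):fails  (m3,s4):fails
Scope holds for no restrictor pair, so the sentence is true.

True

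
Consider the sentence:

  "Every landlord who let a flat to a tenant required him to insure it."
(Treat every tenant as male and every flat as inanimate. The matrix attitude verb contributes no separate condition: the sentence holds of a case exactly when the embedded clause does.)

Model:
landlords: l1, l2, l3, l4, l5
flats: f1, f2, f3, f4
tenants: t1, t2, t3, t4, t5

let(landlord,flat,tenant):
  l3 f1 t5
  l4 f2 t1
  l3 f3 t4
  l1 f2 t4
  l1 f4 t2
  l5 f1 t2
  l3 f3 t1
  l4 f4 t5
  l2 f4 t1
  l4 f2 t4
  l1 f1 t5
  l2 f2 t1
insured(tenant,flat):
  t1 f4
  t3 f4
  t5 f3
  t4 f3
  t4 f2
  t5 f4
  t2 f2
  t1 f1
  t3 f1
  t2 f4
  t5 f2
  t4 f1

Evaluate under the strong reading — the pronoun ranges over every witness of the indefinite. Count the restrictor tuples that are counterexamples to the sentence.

6

"him" takes "a tenant" as antecedent and "it" takes "a flat"; both are donkey pronouns co-varying with the restrictor.
Strong reading: for every (l,f,t) with let(l,f,t), insured(t,f).
Restrictor triples: (l1,f1,t5)→insured(t5,f1) ✗  (l1,f2,t4)→insured(t4,f2) ✓  (l1,f4,t2)→insured(t2,f4) ✓  (l2,f2,t1)→insured(t1,f2) ✗  (l2,f4,t1)→insured(t1,f4) ✓  (l3,f1,t5)→insured(t5,f1) ✗  (l3,f3,t1)→insured(t1,f3) ✗  (l3,f3,t4)→insured(t4,f3) ✓  (l4,f2,t1)→insured(t1,f2) ✗  (l4,f2,t4)→insured(t4,f2) ✓  (l4,f4,t5)→insured(t5,f4) ✓  (l5,f1,t2)→insured(t2,f1) ✗
Counterexamples (restrictor triples failing the scope): 6.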